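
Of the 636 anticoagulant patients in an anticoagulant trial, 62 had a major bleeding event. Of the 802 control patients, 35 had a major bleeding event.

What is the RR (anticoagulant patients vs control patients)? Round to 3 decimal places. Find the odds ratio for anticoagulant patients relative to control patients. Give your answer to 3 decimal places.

risk, anticoagulant patients = 62/636 = 0.09748
risk, control patients = 35/802 = 0.04364
RR = 0.09748 / 0.04364 = 2.234
odds, anticoagulant patients = 62/574 = 0.10801
odds, control patients = 35/767 = 0.04563
OR = 0.10801 / 0.04563 = 2.367

RR = 2.234; OR = 2.367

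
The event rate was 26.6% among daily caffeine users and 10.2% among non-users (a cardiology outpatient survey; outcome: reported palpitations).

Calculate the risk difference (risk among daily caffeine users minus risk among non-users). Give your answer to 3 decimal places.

risk difference = 0.2660 − 0.1020 = 0.164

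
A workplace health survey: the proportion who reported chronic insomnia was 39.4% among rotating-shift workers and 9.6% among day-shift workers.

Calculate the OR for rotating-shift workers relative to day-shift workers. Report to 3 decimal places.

odds, rotating-shift workers = 0.3940/0.6060 = 0.6502
odds, day-shift workers = 0.0960/0.9040 = 0.1062
OR = 0.6502 / 0.1062 = 6.122

OR = 6.122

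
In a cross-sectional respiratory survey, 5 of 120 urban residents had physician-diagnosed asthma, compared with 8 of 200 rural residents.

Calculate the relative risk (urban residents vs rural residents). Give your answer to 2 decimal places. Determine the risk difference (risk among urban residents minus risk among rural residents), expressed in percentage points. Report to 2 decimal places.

risk, urban residents = 5/120 = 0.04167
risk, rural residents = 8/200 = 0.04000
RR = 0.04167 / 0.04000 = 1.04
risk difference = 0.04167 − 0.04000 = 0.00167 → 0.17 percentage points

RR = 1.04; RD = 0.17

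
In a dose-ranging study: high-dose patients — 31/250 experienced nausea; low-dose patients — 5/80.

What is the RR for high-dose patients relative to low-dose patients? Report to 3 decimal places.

1.984

risk, high-dose patients = 31/250 = 0.1240
risk, low-dose patients = 5/80 = 0.0625
RR = 0.1240 / 0.0625 = 1.984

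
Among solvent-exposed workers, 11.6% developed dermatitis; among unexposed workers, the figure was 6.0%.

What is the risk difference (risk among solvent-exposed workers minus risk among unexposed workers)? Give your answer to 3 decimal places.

risk difference = 0.1160 − 0.0600 = 0.056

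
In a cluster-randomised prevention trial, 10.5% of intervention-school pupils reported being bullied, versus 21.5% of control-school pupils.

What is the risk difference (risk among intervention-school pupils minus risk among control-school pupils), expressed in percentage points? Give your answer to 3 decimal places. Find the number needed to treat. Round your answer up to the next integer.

risk difference = 0.1050 − 0.2150 = -0.1100 → -11.000 percentage points
absolute risk difference = 0.110000
1 / 0.110000 = 9.091 → round up → 10

RD = -11.000; NNT = 10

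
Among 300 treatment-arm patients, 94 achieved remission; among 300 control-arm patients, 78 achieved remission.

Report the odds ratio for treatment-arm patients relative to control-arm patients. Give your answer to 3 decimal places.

OR: 1.299

odds, treatment-arm patients = 94/206 = 0.4563
odds, control-arm patients = 78/222 = 0.3514
OR = 0.4563 / 0.3514 = 1.299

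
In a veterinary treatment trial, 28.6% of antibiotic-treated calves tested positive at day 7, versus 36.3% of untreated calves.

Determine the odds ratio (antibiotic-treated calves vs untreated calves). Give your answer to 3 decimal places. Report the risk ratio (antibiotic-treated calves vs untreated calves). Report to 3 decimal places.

OR = 0.703; RR = 0.788

odds, antibiotic-treated calves = 0.2860/0.7140 = 0.4006
odds, untreated calves = 0.3630/0.6370 = 0.5699
OR = 0.4006 / 0.5699 = 0.703
RR = 0.2860 / 0.3630 = 0.788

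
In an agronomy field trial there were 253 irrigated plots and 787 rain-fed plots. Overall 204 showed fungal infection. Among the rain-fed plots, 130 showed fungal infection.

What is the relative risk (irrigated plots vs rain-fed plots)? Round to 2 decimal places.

RR = 1.77

irrigated plots with the outcome: 204 − 130 = 74
irrigated plots without the outcome: 253 − 74 = 179
rain-fed plots without the outcome: 787 − 130 = 657
risk, irrigated plots = 74/253 = 0.2925
risk, rain-fed plots = 130/787 = 0.1652
RR = 0.2925 / 0.1652 = 1.77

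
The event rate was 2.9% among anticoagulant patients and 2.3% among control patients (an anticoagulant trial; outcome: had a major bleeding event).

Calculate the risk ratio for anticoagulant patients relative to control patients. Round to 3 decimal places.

RR = 0.02900 / 0.02300 = 1.261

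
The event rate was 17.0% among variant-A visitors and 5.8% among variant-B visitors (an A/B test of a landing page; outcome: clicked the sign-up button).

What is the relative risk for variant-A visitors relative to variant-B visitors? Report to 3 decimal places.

RR = 0.1700 / 0.0580 = 2.931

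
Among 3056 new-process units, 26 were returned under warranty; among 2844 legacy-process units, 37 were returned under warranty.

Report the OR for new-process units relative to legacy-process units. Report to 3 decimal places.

0.651

odds, new-process units = 26/3030 = 0.00858
odds, legacy-process units = 37/2807 = 0.01318
OR = 0.00858 / 0.01318 = 0.651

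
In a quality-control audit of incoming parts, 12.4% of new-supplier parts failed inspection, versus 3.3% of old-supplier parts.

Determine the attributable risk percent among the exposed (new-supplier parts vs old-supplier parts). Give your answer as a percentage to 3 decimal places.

AR% = (0.12400 − 0.03300) / 0.12400 = 0.7339 → 73.387%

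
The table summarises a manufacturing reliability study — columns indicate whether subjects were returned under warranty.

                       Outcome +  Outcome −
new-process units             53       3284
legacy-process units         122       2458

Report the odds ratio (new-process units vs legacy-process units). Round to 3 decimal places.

OR = (53 × 2458) / (3284 × 122) = 130274/400648 ≈ 0.325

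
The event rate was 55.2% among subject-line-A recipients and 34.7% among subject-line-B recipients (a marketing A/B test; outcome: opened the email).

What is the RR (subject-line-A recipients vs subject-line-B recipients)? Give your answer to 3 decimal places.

RR = 0.5520 / 0.3470 = 1.591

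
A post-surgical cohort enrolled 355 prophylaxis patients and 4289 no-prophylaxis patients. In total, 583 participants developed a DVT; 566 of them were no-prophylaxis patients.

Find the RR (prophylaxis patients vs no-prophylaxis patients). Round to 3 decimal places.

prophylaxis patients with the outcome: 583 − 566 = 17
prophylaxis patients without the outcome: 355 − 17 = 338
no-prophylaxis patients without the outcome: 4289 − 566 = 3723
risk, prophylaxis patients = 17/355 = 0.04789
risk, no-prophylaxis patients = 566/4289 = 0.13197
RR = 0.04789 / 0.13197 = 0.363

RR = 0.363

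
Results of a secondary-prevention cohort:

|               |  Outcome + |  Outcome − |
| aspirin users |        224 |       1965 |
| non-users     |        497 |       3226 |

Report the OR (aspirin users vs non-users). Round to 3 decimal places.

OR = (224 × 3226) / (1965 × 497) = 722624/976605 ≈ 0.740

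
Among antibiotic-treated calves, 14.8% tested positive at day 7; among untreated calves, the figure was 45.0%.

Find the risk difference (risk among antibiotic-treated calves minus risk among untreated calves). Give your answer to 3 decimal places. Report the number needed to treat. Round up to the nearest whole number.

risk difference = 0.1480 − 0.4500 = -0.302
absolute risk difference = 0.302000
1 / 0.302000 = 3.311 → round up → 4

RD = -0.302; NNT = 4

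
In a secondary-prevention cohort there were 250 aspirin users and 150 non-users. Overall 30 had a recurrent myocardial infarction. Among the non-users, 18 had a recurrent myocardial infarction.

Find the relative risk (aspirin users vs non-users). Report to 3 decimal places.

aspirin users with the outcome: 30 − 18 = 12
aspirin users without the outcome: 250 − 12 = 238
non-users without the outcome: 150 − 18 = 132
risk, aspirin users = 12/250 = 0.04800
risk, non-users = 18/150 = 0.12000
RR = 0.04800 / 0.12000 = 0.400

0.400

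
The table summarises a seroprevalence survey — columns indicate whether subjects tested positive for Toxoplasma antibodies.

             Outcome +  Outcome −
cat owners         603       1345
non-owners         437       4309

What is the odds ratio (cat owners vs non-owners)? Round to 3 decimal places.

odds, cat owners = 603/1345 = 0.4483
odds, non-owners = 437/4309 = 0.1014
OR = 0.4483 / 0.1014 = 4.421

OR ≈ 4.421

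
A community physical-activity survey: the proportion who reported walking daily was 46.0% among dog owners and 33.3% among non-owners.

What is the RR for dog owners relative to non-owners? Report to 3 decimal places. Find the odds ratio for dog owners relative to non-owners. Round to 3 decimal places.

RR = 1.381; OR = 1.706

RR = 0.4600 / 0.3330 = 1.381
odds, dog owners = 0.4600/0.5400 = 0.8519
odds, non-owners = 0.3330/0.6670 = 0.4993
OR = 0.8519 / 0.4993 = 1.706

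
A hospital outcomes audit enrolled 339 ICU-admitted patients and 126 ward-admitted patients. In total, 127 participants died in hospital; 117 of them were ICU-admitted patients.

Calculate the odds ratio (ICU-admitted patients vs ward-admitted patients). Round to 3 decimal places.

6.114

ICU-admitted patients without the outcome: 339 − 117 = 222
ward-admitted patients with the outcome: 127 − 117 = 10
ward-admitted patients without the outcome: 126 − 10 = 116
OR = (117 × 116) / (222 × 10) = 13572/2220 ≈ 6.114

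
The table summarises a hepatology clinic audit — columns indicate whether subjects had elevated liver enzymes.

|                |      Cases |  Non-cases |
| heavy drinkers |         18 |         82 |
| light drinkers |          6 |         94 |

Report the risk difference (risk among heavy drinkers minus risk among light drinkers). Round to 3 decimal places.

risk, heavy drinkers = 18/100 = 0.1800
risk, light drinkers = 6/100 = 0.0600
risk difference = 0.1800 − 0.0600 = 0.120

RD = 0.120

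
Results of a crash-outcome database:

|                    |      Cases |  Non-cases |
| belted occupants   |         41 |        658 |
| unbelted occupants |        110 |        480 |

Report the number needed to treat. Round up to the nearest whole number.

NNT ≈ 8

risk, belted occupants = 41/699 = 0.058655
risk, unbelted occupants = 110/590 = 0.186441
absolute risk difference = 0.127785
1 / 0.127785 = 7.826 → round up → 8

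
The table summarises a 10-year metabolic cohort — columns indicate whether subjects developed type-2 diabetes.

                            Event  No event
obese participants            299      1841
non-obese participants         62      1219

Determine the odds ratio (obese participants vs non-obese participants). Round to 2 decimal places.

OR = (299 × 1219) / (1841 × 62) = 364481/114142 ≈ 3.19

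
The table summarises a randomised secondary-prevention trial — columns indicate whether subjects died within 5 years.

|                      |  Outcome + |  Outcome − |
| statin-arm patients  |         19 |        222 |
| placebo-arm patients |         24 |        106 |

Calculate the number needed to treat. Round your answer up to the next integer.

NNT: 10

risk, statin-arm patients = 19/241 = 0.078838
risk, placebo-arm patients = 24/130 = 0.184615
absolute risk difference = 0.105777
1 / 0.105777 = 9.454 → round up → 10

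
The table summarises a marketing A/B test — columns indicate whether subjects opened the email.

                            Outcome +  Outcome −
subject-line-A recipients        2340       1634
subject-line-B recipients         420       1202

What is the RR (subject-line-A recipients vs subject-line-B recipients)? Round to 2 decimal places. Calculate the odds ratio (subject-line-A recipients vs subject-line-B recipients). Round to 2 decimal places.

risk, subject-line-A recipients = 2340/3974 = 0.5888
risk, subject-line-B recipients = 420/1622 = 0.2589
RR = 0.5888 / 0.2589 = 2.27
odds, subject-line-A recipients = 2340/1634 = 1.4321
odds, subject-line-B recipients = 420/1202 = 0.3494
OR = 1.4321 / 0.3494 = 4.10

RR = 2.27; OR = 4.10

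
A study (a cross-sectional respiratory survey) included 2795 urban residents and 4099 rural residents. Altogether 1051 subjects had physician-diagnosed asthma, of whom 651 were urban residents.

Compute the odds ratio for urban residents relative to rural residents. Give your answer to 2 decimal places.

urban residents without the outcome: 2795 − 651 = 2144
rural residents with the outcome: 1051 − 651 = 400
rural residents without the outcome: 4099 − 400 = 3699
odds, urban residents = 651/2144 = 0.3036
odds, rural residents = 400/3699 = 0.1081
OR = 0.3036 / 0.1081 = 2.81

OR = 2.81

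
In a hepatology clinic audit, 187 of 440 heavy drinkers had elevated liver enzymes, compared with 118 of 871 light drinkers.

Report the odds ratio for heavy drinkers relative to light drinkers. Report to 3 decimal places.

odds, heavy drinkers = 187/253 = 0.7391
odds, light drinkers = 118/753 = 0.1567
OR = 0.7391 / 0.1567 = 4.717

OR: 4.717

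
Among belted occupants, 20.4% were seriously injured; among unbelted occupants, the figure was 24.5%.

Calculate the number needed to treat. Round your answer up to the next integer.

absolute risk difference = 0.041000
1 / 0.041000 = 24.390 → round up → 25

NNT = 25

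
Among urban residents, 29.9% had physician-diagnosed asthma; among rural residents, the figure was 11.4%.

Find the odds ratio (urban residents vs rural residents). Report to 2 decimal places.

3.31

odds, urban residents = 0.2990/0.7010 = 0.4265
odds, rural residents = 0.1140/0.8860 = 0.1287
OR = 0.4265 / 0.1287 = 3.31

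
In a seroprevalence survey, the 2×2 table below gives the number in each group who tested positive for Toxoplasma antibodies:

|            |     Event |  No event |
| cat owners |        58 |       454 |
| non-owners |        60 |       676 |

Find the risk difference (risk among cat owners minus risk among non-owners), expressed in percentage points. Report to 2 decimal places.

RD = 3.18

risk, cat owners = 58/512 = 0.1133
risk, non-owners = 60/736 = 0.0815
risk difference = 0.1133 − 0.0815 = 0.0318 → 3.18 percentage points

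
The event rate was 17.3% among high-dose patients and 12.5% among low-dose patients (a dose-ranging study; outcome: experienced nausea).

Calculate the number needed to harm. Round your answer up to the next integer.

NNH = 21

absolute risk difference = 0.048000
1 / 0.048000 = 20.833 → round up → 21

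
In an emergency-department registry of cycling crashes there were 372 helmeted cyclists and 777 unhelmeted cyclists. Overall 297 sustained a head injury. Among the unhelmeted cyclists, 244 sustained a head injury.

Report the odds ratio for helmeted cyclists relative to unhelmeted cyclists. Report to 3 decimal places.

helmeted cyclists with the outcome: 297 − 244 = 53
helmeted cyclists without the outcome: 372 − 53 = 319
unhelmeted cyclists without the outcome: 777 − 244 = 533
OR = (53 × 533) / (319 × 244) = 28249/77836 ≈ 0.363

0.363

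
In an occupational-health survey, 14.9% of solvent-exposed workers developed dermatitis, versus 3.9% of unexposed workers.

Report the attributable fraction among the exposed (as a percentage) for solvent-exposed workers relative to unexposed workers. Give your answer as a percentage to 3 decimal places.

AR% = (0.14900 − 0.03900) / 0.14900 = 0.7383 → 73.826%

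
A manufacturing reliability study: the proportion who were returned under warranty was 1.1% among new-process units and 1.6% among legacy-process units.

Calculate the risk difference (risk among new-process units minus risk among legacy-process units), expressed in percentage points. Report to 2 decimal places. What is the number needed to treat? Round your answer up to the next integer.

risk difference = 0.01100 − 0.01600 = -0.00500 → -0.50 percentage points
absolute risk difference = 0.005000
1 / 0.005000 = 200.000 → round up → 200

RD = -0.50; NNT = 200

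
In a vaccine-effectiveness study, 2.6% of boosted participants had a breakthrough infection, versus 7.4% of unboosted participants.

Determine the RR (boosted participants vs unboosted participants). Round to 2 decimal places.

RR = 0.02600 / 0.07400 = 0.35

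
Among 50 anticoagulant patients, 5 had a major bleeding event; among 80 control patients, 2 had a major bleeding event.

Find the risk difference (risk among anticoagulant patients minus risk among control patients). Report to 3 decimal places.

RD: 0.075

risk, anticoagulant patients = 5/50 = 0.10000
risk, control patients = 2/80 = 0.02500
risk difference = 0.10000 − 0.02500 = 0.075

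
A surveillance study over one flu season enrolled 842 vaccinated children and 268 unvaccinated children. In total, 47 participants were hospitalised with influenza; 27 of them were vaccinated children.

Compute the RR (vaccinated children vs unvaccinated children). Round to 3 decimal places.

vaccinated children without the outcome: 842 − 27 = 815
unvaccinated children with the outcome: 47 − 27 = 20
unvaccinated children without the outcome: 268 − 20 = 248
risk, vaccinated children = 27/842 = 0.03207
risk, unvaccinated children = 20/268 = 0.07463
RR = 0.03207 / 0.07463 = 0.430

0.430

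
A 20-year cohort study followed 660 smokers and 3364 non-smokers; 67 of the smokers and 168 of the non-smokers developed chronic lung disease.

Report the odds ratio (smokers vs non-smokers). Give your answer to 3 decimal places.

odds, smokers = 67/593 = 0.11298
odds, non-smokers = 168/3196 = 0.05257
OR = 0.11298 / 0.05257 = 2.149

OR = 2.149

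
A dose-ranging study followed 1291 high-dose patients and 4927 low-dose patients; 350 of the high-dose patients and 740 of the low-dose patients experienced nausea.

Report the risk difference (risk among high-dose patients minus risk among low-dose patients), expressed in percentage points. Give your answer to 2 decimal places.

risk, high-dose patients = 350/1291 = 0.2711
risk, low-dose patients = 740/4927 = 0.1502
risk difference = 0.2711 − 0.1502 = 0.1209 → 12.09 percentage points

12.09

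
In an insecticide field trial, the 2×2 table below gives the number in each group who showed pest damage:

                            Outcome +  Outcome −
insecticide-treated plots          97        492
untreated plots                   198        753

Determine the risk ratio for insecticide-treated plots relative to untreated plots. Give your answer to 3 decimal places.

risk, insecticide-treated plots = 97/589 = 0.1647
risk, untreated plots = 198/951 = 0.2082
RR = 0.1647 / 0.2082 = 0.791

RR = 0.791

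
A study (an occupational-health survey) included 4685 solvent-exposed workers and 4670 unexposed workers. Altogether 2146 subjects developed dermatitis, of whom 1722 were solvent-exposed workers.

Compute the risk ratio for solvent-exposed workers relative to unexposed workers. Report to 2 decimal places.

solvent-exposed workers without the outcome: 4685 − 1722 = 2963
unexposed workers with the outcome: 2146 − 1722 = 424
unexposed workers without the outcome: 4670 − 424 = 4246
risk, solvent-exposed workers = 1722/4685 = 0.3676
risk, unexposed workers = 424/4670 = 0.0908
RR = 0.3676 / 0.0908 = 4.05

RR = 4.05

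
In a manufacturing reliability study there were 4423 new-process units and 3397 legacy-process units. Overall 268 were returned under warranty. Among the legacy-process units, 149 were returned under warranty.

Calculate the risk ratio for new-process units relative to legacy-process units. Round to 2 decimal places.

0.61

new-process units with the outcome: 268 − 149 = 119
new-process units without the outcome: 4423 − 119 = 4304
legacy-process units without the outcome: 3397 − 149 = 3248
risk, new-process units = 119/4423 = 0.02690
risk, legacy-process units = 149/3397 = 0.04386
RR = 0.02690 / 0.04386 = 0.61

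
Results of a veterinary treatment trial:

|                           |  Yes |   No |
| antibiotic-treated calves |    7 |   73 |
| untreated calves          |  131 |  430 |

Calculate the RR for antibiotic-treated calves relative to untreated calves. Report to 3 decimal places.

RR = 0.375

risk, antibiotic-treated calves = 7/80 = 0.0875
risk, untreated calves = 131/561 = 0.2335
RR = 0.0875 / 0.2335 = 0.375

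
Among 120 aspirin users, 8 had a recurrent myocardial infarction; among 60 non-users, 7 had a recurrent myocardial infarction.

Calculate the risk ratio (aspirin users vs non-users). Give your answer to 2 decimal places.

RR: 0.57

risk, aspirin users = 8/120 = 0.0667
risk, non-users = 7/60 = 0.1167
RR = 0.0667 / 0.1167 = 0.57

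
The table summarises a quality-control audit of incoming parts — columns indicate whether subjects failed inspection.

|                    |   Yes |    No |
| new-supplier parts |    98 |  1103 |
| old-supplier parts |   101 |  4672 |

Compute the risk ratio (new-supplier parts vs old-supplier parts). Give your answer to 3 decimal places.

risk, new-supplier parts = 98/1201 = 0.08160
risk, old-supplier parts = 101/4773 = 0.02116
RR = 0.08160 / 0.02116 = 3.856

3.856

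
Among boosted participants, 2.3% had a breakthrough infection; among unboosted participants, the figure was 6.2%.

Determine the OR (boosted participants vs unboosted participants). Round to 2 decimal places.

0.36

odds, boosted participants = 0.02300/0.97700 = 0.02354
odds, unboosted participants = 0.06200/0.93800 = 0.06610
OR = 0.02354 / 0.06610 = 0.36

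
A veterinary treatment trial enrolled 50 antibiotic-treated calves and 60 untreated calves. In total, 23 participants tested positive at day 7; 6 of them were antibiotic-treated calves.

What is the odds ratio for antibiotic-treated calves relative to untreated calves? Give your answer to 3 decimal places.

antibiotic-treated calves without the outcome: 50 − 6 = 44
untreated calves with the outcome: 23 − 6 = 17
untreated calves without the outcome: 60 − 17 = 43
odds, antibiotic-treated calves = 6/44 = 0.1364
odds, untreated calves = 17/43 = 0.3953
OR = 0.1364 / 0.3953 = 0.345

OR ≈ 0.345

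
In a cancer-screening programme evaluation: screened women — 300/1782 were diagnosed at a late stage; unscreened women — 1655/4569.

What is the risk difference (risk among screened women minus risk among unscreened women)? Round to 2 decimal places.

-0.19

risk, screened women = 300/1782 = 0.1684
risk, unscreened women = 1655/4569 = 0.3622
risk difference = 0.1684 − 0.3622 = -0.19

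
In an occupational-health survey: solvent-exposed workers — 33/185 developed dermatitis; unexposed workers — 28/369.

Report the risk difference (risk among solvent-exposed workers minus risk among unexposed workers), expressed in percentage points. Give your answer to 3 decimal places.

10.250

risk, solvent-exposed workers = 33/185 = 0.1784
risk, unexposed workers = 28/369 = 0.0759
risk difference = 0.1784 − 0.0759 = 0.1025 → 10.250 percentage points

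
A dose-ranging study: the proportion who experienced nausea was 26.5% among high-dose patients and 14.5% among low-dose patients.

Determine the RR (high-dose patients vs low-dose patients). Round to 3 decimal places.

RR = 0.2650 / 0.1450 = 1.828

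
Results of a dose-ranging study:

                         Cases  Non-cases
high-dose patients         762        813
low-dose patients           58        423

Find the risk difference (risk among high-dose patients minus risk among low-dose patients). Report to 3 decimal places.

risk, high-dose patients = 762/1575 = 0.4838
risk, low-dose patients = 58/481 = 0.1206
risk difference = 0.4838 − 0.1206 = 0.363

RD = 0.363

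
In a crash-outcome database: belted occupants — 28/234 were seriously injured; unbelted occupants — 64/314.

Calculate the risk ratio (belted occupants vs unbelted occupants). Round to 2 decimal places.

0.59

risk, belted occupants = 28/234 = 0.1197
risk, unbelted occupants = 64/314 = 0.2038
RR = 0.1197 / 0.2038 = 0.59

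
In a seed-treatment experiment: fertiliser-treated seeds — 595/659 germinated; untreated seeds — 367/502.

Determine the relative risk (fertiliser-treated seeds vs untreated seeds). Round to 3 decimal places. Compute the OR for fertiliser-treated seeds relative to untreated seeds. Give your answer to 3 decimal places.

risk, fertiliser-treated seeds = 595/659 = 0.9029
risk, untreated seeds = 367/502 = 0.7311
RR = 0.9029 / 0.7311 = 1.235
OR = (595 × 135) / (64 × 367) = 80325/23488 ≈ 3.420

RR = 1.235; OR = 3.420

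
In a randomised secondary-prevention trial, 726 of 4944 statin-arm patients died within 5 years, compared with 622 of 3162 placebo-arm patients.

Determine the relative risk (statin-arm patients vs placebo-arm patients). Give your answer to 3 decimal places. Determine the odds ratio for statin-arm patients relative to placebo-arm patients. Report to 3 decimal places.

RR = 0.746; OR = 0.703

risk, statin-arm patients = 726/4944 = 0.1468
risk, placebo-arm patients = 622/3162 = 0.1967
RR = 0.1468 / 0.1967 = 0.746
OR = (726 × 2540) / (4218 × 622) = 1844040/2623596 ≈ 0.703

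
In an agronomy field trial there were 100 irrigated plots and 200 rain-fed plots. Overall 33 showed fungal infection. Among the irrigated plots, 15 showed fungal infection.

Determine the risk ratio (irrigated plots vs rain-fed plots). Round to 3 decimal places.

irrigated plots without the outcome: 100 − 15 = 85
rain-fed plots with the outcome: 33 − 15 = 18
rain-fed plots without the outcome: 200 − 18 = 182
risk, irrigated plots = 15/100 = 0.1500
risk, rain-fed plots = 18/200 = 0.0900
RR = 0.1500 / 0.0900 = 1.667

1.667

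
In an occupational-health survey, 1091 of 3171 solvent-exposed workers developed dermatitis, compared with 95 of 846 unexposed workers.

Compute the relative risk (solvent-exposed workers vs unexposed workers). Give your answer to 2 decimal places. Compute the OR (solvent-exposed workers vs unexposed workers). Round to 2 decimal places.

RR = 3.06; OR = 4.15

risk, solvent-exposed workers = 1091/3171 = 0.3441
risk, unexposed workers = 95/846 = 0.1123
RR = 0.3441 / 0.1123 = 3.06
OR = (1091 × 751) / (2080 × 95) = 819341/197600 ≈ 4.15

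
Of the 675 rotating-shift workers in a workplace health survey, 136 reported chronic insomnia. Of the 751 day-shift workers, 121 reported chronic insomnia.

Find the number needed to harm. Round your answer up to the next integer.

risk, rotating-shift workers = 136/675 = 0.201481
risk, day-shift workers = 121/751 = 0.161119
absolute risk difference = 0.040363
1 / 0.040363 = 24.775 → round up → 25

25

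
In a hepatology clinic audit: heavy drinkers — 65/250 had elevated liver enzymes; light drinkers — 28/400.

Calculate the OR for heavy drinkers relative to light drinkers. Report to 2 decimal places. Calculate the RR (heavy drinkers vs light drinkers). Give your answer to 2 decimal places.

OR = (65 × 372) / (185 × 28) = 24180/5180 ≈ 4.67
risk, heavy drinkers = 65/250 = 0.2600
risk, light drinkers = 28/400 = 0.0700
RR = 0.2600 / 0.0700 = 3.71

OR = 4.67; RR = 3.71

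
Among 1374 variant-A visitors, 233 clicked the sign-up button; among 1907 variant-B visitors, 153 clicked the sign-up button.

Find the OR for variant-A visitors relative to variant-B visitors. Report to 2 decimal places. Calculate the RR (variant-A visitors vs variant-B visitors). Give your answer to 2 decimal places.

OR = 2.34; RR = 2.11

odds, variant-A visitors = 233/1141 = 0.2042
odds, variant-B visitors = 153/1754 = 0.0872
OR = 0.2042 / 0.0872 = 2.34
risk, variant-A visitors = 233/1374 = 0.1696
risk, variant-B visitors = 153/1907 = 0.0802
RR = 0.1696 / 0.0802 = 2.11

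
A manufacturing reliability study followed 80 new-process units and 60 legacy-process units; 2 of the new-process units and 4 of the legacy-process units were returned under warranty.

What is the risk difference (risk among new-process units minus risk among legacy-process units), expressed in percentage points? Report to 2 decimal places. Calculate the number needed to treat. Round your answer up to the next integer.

RD = -4.17; NNT = 24

risk, new-process units = 2/80 = 0.02500
risk, legacy-process units = 4/60 = 0.06667
risk difference = 0.02500 − 0.06667 = -0.04167 → -4.17 percentage points
absolute risk difference = 0.041667
1 / 0.041667 = 24.000 → round up → 24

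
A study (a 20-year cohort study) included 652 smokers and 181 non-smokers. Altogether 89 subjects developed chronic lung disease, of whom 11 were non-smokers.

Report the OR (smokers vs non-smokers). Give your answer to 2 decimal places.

smokers with the outcome: 89 − 11 = 78
smokers without the outcome: 652 − 78 = 574
non-smokers without the outcome: 181 − 11 = 170
OR = (78 × 170) / (574 × 11) = 13260/6314 ≈ 2.10

OR = 2.10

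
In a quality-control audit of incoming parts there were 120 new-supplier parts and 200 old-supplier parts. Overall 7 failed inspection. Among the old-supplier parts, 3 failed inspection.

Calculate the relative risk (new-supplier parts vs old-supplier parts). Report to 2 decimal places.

new-supplier parts with the outcome: 7 − 3 = 4
new-supplier parts without the outcome: 120 − 4 = 116
old-supplier parts without the outcome: 200 − 3 = 197
risk, new-supplier parts = 4/120 = 0.03333
risk, old-supplier parts = 3/200 = 0.01500
RR = 0.03333 / 0.01500 = 2.22

2.22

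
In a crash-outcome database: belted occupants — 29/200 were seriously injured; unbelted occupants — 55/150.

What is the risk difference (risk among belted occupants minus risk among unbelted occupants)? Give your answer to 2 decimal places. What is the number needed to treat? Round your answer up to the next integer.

risk, belted occupants = 29/200 = 0.1450
risk, unbelted occupants = 55/150 = 0.3667
risk difference = 0.1450 − 0.3667 = -0.22
absolute risk difference = 0.221667
1 / 0.221667 = 4.511 → round up → 5

RD = -0.22; NNT = 5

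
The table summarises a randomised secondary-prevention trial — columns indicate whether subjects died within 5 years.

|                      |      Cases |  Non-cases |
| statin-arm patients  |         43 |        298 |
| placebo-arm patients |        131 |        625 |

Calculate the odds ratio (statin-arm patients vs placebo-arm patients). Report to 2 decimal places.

OR = (43 × 625) / (298 × 131) = 26875/39038 ≈ 0.69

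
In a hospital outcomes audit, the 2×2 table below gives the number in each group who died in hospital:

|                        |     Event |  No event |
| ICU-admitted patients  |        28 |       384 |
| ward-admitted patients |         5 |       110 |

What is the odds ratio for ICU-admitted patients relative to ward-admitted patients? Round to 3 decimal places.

OR: 1.604

odds, ICU-admitted patients = 28/384 = 0.07292
odds, ward-admitted patients = 5/110 = 0.04545
OR = 0.07292 / 0.04545 = 1.604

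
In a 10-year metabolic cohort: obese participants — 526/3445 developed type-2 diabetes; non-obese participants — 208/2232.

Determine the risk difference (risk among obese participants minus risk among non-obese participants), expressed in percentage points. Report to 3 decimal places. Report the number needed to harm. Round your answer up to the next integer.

risk, obese participants = 526/3445 = 0.1527
risk, non-obese participants = 208/2232 = 0.0932
risk difference = 0.1527 − 0.0932 = 0.0595 → 5.950 percentage points
absolute risk difference = 0.059495
1 / 0.059495 = 16.808 → round up → 17

RD = 5.950; NNH = 17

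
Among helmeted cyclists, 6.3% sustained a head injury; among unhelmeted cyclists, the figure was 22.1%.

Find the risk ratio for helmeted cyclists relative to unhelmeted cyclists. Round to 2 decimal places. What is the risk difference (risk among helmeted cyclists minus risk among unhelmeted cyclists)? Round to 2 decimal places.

RR = 0.29; RD = -0.16

RR = 0.0630 / 0.2210 = 0.29
risk difference = 0.0630 − 0.2210 = -0.16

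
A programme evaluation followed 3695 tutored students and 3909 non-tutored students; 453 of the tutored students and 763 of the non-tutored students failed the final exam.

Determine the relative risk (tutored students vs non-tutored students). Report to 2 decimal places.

0.63

risk, tutored students = 453/3695 = 0.1226
risk, non-tutored students = 763/3909 = 0.1952
RR = 0.1226 / 0.1952 = 0.63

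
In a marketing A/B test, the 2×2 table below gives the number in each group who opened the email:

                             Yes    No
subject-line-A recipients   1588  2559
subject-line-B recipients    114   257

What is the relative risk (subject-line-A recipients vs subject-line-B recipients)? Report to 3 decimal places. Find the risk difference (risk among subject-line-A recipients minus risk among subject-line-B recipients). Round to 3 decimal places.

risk, subject-line-A recipients = 1588/4147 = 0.3829
risk, subject-line-B recipients = 114/371 = 0.3073
RR = 0.3829 / 0.3073 = 1.246
risk difference = 0.3829 − 0.3073 = 0.076

RR = 1.246; RD = 0.076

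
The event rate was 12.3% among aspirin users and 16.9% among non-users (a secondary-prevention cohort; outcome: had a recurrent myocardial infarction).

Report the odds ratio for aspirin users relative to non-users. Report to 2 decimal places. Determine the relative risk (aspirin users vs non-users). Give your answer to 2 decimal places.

odds, aspirin users = 0.1230/0.8770 = 0.1403
odds, non-users = 0.1690/0.8310 = 0.2034
OR = 0.1403 / 0.2034 = 0.69
RR = 0.1230 / 0.1690 = 0.73

OR = 0.69; RR = 0.73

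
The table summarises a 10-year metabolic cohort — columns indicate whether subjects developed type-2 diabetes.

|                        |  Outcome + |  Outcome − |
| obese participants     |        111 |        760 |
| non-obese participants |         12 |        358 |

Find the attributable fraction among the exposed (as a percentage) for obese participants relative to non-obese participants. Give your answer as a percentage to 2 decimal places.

74.55%

risk, obese participants = 111/871 = 0.12744
risk, non-obese participants = 12/370 = 0.03243
AR% = (0.12744 − 0.03243) / 0.12744 = 0.7455 → 74.55%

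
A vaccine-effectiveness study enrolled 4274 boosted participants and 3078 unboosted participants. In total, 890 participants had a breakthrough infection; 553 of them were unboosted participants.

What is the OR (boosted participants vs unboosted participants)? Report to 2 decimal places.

boosted participants with the outcome: 890 − 553 = 337
boosted participants without the outcome: 4274 − 337 = 3937
unboosted participants without the outcome: 3078 − 553 = 2525
OR = (337 × 2525) / (3937 × 553) = 850925/2177161 ≈ 0.39

0.39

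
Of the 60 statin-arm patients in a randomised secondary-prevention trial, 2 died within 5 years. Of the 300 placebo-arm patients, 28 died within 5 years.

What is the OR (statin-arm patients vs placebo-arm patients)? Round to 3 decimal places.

0.335

odds, statin-arm patients = 2/58 = 0.03448
odds, placebo-arm patients = 28/272 = 0.10294
OR = 0.03448 / 0.10294 = 0.335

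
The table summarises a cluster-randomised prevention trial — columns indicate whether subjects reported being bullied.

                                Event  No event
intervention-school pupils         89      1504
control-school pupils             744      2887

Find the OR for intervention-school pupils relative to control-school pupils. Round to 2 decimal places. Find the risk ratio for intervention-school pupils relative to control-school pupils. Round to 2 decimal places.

OR = 0.23; RR = 0.27

odds, intervention-school pupils = 89/1504 = 0.0592
odds, control-school pupils = 744/2887 = 0.2577
OR = 0.0592 / 0.2577 = 0.23
risk, intervention-school pupils = 89/1593 = 0.0559
risk, control-school pupils = 744/3631 = 0.2049
RR = 0.0559 / 0.2049 = 0.27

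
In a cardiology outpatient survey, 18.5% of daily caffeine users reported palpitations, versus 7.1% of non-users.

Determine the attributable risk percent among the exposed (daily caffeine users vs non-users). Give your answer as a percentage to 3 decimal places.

AR% = (0.1850 − 0.0710) / 0.1850 = 0.6162 → 61.622%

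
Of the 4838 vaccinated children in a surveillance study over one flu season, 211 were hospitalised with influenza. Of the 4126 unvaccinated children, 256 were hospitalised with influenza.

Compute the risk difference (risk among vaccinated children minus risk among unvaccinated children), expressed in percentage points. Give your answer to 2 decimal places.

RD ≈ -1.84

risk, vaccinated children = 211/4838 = 0.04361
risk, unvaccinated children = 256/4126 = 0.06205
risk difference = 0.04361 − 0.06205 = -0.01843 → -1.84 percentage points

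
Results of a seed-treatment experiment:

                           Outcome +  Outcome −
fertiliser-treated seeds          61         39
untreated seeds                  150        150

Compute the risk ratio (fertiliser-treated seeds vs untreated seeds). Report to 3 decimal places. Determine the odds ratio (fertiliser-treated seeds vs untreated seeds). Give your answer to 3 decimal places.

RR = 1.220; OR = 1.564

risk, fertiliser-treated seeds = 61/100 = 0.6100
risk, untreated seeds = 150/300 = 0.5000
RR = 0.6100 / 0.5000 = 1.220
OR = (61 × 150) / (39 × 150) = 9150/5850 ≈ 1.564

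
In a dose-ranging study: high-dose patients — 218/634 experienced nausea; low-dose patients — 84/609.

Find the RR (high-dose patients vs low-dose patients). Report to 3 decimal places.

RR: 2.493

risk, high-dose patients = 218/634 = 0.3438
risk, low-dose patients = 84/609 = 0.1379
RR = 0.3438 / 0.1379 = 2.493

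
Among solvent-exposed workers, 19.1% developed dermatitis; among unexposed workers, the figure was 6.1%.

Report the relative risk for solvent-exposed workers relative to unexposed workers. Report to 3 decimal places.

RR = 0.1910 / 0.0610 = 3.131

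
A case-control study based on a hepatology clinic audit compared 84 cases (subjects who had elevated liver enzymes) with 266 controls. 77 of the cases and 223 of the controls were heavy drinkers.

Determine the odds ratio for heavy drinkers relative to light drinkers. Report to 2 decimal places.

odds, heavy drinkers = 77/223 = 0.3453
odds, light drinkers = 7/43 = 0.1628
OR = 0.3453 / 0.1628 = 2.12

OR: 2.12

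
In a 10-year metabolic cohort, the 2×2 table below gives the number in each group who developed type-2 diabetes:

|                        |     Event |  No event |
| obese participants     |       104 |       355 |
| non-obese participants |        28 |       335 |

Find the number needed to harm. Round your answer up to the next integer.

risk, obese participants = 104/459 = 0.226580
risk, non-obese participants = 28/363 = 0.077135
absolute risk difference = 0.149445
1 / 0.149445 = 6.691 → round up → 7

7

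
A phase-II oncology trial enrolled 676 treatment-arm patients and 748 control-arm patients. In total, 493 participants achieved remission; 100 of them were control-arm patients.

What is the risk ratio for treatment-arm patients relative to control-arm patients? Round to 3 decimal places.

4.349

treatment-arm patients with the outcome: 493 − 100 = 393
treatment-arm patients without the outcome: 676 − 393 = 283
control-arm patients without the outcome: 748 − 100 = 648
risk, treatment-arm patients = 393/676 = 0.5814
risk, control-arm patients = 100/748 = 0.1337
RR = 0.5814 / 0.1337 = 4.349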